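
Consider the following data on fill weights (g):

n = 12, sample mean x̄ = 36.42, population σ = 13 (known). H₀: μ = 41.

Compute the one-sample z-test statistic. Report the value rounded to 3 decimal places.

test statistic = -1.220

SE = σ/√n = 13/√12 = 3.7528
z = (x̄−μ₀)/SE = (36.42−41)/3.7528 = -1.2204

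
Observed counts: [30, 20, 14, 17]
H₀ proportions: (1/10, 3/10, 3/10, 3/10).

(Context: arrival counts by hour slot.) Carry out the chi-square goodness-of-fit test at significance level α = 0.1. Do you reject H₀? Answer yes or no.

reject H₀: yes

n = 81; E_i = n·p_i = [8.10, 24.30, 24.30, 24.30]
χ² = (30−8.10)²/8.10 + (20−24.30)²/24.30 + (14−24.30)²/24.30 + (17−24.30)²/24.30 = 66.5309
df = 3
p-value (upper-tail) = 0.00000
At α=0.1: p < α → reject H₀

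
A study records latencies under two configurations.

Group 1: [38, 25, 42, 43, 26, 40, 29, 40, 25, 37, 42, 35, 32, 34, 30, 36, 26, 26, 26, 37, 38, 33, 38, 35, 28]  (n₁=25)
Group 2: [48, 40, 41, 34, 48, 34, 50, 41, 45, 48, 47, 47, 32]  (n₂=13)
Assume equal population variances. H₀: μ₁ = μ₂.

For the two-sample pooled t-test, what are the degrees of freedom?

degrees of freedom = 36

df = n₁ + n₂ − 2 = 25 + 13 − 2 = 36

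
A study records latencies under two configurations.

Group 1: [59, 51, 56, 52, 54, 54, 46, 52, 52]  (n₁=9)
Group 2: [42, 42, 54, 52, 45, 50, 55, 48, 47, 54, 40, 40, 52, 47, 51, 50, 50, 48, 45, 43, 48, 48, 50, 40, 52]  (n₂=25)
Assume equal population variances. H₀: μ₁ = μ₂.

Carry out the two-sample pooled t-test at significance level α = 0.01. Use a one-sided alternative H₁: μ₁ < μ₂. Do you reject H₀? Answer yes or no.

x̄₁=52.889, s₁=3.586, n₁=9
x̄₂=47.720, s₂=4.569, n₂=25
s_p² = [8·3.586² + 24·4.569²]/32 = 18.8728
SE = √(s_p²·(1/9+1/25)) = 1.6888
t = (52.889−47.720)/1.6888 = 3.0608
df = 32
p-value (one-sided, H₁ less) = 0.99778
At α=0.01: p ≥ α → fail to reject H₀

reject H₀: no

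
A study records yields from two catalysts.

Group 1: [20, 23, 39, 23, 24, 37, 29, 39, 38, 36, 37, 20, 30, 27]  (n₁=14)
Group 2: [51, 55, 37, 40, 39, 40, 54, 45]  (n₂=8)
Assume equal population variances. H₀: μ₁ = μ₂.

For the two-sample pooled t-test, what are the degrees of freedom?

df = n₁ + n₂ − 2 = 14 + 8 − 2 = 20

degrees of freedom = 20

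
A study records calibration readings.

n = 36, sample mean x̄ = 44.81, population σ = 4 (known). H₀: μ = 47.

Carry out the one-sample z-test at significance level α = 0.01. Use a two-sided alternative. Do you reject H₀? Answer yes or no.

reject H₀: yes

SE = σ/√n = 4/√36 = 0.6667
z = (x̄−μ₀)/SE = (44.81−47)/0.6667 = -3.2850
p-value (two-sided) = 0.00102
At α=0.01: p < α → reject H₀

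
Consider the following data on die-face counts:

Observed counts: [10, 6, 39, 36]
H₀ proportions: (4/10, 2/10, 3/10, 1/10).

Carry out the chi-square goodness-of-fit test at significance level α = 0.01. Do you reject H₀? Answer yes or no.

reject H₀: yes

n = 91; E_i = n·p_i = [36.40, 18.20, 27.30, 9.10]
χ² = (10−36.40)²/36.40 + (6−18.20)²/18.20 + (39−27.30)²/27.30 + (36−9.10)²/9.10 = 111.8571
df = 3
p-value (upper-tail) = 0.00000
At α=0.01: p < α → reject H₀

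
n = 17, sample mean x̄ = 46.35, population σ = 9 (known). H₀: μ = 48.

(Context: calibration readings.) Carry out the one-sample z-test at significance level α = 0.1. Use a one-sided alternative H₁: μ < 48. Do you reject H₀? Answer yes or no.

SE = σ/√n = 9/√17 = 2.1828
z = (x̄−μ₀)/SE = (46.35−48)/2.1828 = -0.7559
p-value (one-sided, H₁ less) = 0.22485
At α=0.1: p ≥ α → fail to reject H₀

reject H₀: no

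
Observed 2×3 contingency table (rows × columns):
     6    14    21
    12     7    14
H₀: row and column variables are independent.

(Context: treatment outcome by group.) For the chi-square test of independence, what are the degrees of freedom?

df = (r−1)(c−1) = (2−1)·(3−1) = 2

degrees of freedom = 2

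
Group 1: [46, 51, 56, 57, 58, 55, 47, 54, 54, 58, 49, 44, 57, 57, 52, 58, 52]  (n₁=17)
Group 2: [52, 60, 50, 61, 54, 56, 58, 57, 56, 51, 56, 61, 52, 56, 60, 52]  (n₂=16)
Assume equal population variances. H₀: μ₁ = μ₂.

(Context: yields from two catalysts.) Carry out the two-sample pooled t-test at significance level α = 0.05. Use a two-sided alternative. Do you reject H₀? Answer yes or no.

x̄₁=53.235, s₁=4.507, n₁=17
x̄₂=55.750, s₂=3.642, n₂=16
s_p² = [16·4.507² + 15·3.642²]/31 = 16.9051
SE = √(s_p²·(1/17+1/16)) = 1.4321
t = (53.235−55.750)/1.4321 = -1.7559
df = 31
p-value (two-sided) = 0.08898
At α=0.05: p ≥ α → fail to reject H₀

reject H₀: no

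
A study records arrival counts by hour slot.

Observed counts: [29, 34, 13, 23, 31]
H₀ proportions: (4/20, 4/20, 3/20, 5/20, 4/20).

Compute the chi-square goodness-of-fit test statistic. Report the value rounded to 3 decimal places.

test statistic = 8.713

n = 130; E_i = n·p_i = [26.00, 26.00, 19.50, 32.50, 26.00]
χ² = (29−26.00)²/26.00 + (34−26.00)²/26.00 + (13−19.50)²/19.50 + (23−32.50)²/32.50 + (31−26.00)²/26.00 = 8.7128
df = 4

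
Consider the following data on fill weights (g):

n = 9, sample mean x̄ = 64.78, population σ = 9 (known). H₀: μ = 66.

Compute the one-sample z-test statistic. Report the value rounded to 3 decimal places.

test statistic = -0.407

SE = σ/√n = 9/√9 = 3.0000
z = (x̄−μ₀)/SE = (64.78−66)/3.0000 = -0.4067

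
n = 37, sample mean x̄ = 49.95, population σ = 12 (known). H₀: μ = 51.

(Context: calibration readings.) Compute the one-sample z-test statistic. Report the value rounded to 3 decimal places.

SE = σ/√n = 12/√37 = 1.9728
z = (x̄−μ₀)/SE = (49.95−51)/1.9728 = -0.5322

test statistic = -0.532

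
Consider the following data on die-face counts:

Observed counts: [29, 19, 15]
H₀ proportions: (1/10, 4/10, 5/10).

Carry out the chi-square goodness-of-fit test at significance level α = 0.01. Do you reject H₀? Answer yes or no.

n = 63; E_i = n·p_i = [6.30, 25.20, 31.50]
χ² = (29−6.30)²/6.30 + (19−25.20)²/25.20 + (15−31.50)²/31.50 = 91.9603
df = 2
p-value (upper-tail) = 0.00000
At α=0.01: p < α → reject H₀

reject H₀: yes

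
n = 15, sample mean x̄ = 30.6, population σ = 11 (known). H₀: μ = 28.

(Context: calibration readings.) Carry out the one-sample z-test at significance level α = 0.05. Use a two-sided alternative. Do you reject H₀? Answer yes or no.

SE = σ/√n = 11/√15 = 2.8402
z = (x̄−μ₀)/SE = (30.6−28)/2.8402 = 0.9154
p-value (two-sided) = 0.35996
At α=0.05: p ≥ α → fail to reject H₀

reject H₀: no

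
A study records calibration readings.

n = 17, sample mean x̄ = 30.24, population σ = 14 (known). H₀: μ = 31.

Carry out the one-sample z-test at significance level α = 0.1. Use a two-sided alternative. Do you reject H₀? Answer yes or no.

reject H₀: no

SE = σ/√n = 14/√17 = 3.3955
z = (x̄−μ₀)/SE = (30.24−31)/3.3955 = -0.2238
p-value (two-sided) = 0.82289
At α=0.1: p ≥ α → fail to reject H₀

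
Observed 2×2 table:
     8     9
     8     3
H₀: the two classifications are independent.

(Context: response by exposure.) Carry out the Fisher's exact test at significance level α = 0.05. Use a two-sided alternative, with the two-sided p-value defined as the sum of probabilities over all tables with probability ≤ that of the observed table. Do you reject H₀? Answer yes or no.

reject H₀: no

Margins: r₁=17, r₂=11, c₁=16, c₂=12, n=28
p_obs = C(17,8)·C(11,8)/C(28,16); sum pmf over tables with pmf ≤ p_obs
p-value (two-sided) = 0.25300
At α=0.05: p ≥ α → fail to reject H₀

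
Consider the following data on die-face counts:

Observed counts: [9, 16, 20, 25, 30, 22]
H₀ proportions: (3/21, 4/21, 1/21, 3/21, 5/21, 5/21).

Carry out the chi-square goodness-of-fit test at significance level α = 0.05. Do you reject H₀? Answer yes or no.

reject H₀: yes

n = 122; E_i = n·p_i = [17.43, 23.24, 5.81, 17.43, 29.05, 29.05]
χ² = (9−17.43)²/17.43 + (16−23.24)²/23.24 + (20−5.81)²/5.81 + (25−17.43)²/17.43 + (30−29.05)²/29.05 + (22−29.05)²/29.05 = 46.0230
df = 5
p-value (upper-tail) = 0.00000
At α=0.05: p < α → reject H₀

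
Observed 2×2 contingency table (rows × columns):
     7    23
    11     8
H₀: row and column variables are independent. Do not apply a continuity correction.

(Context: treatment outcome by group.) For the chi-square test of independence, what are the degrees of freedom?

df = (r−1)(c−1) = (2−1)·(2−1) = 1

degrees of freedom = 1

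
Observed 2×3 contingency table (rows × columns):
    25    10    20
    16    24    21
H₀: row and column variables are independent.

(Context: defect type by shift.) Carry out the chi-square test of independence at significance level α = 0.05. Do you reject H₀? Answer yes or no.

reject H₀: yes

Row totals [55, 61], col totals [41, 34, 41], n=116
χ² = (25−19.44)²/19.44 + (10−16.12)²/16.12 + (20−19.44)²/19.44 + (16−21.56)²/21.56 + (24−17.88)²/17.88 + (21−21.56)²/21.56 = 7.4744
df = 2
p-value (upper-tail) = 0.02382
At α=0.05: p < α → reject H₀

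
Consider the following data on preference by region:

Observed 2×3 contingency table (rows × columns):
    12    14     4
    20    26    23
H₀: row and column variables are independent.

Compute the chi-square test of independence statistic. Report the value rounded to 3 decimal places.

test statistic = 4.269

Row totals [30, 69], col totals [32, 40, 27], n=99
χ² = (12−9.70)²/9.70 + (14−12.12)²/12.12 + (4−8.18)²/8.18 + (20−22.30)²/22.30 + (26−27.88)²/27.88 + (23−18.82)²/18.82 = 4.2693
df = 2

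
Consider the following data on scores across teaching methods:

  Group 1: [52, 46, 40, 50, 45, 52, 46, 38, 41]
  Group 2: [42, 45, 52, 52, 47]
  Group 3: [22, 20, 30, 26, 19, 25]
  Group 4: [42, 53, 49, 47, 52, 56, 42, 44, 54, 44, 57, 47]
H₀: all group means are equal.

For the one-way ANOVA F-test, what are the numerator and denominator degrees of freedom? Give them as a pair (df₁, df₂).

degrees of freedom = [3, 28]

k = 4 groups, N = 32 total
df = (k−1, N−k) = (4−1, 32−4) = (3, 28)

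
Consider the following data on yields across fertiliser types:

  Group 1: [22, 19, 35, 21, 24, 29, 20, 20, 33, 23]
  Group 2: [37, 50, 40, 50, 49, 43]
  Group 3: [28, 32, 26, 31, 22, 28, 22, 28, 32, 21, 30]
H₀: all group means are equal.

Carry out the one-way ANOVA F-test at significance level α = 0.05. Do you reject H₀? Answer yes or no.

Group means [24.60, 44.83, 27.27], grand mean 30.185
SSB = Σnᵢ(x̄ᵢ−x̄)² = 1692.659; SSW = ΣΣ(x−x̄ᵢ)² = 617.415
MSB = 1692.659/2 = 846.3295; MSW = 617.415/24 = 25.7256
F = MSB/MSW = 32.8983
df = (2, 24)
p-value (upper-tail) = 0.00000
At α=0.05: p < α → reject H₀

reject H₀: yes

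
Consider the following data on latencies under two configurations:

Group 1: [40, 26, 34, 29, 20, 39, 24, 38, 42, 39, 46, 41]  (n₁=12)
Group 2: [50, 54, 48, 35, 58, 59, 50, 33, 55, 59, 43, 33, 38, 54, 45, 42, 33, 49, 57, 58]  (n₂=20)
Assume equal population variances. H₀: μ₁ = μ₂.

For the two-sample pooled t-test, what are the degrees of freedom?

degrees of freedom = 30

df = n₁ + n₂ − 2 = 12 + 20 − 2 = 30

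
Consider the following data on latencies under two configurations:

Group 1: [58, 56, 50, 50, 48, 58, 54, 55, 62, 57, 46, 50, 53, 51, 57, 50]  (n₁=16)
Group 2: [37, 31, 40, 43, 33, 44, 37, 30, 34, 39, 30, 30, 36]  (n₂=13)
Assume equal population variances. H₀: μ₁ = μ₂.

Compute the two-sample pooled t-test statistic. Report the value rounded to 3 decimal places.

test statistic = 10.319

x̄₁=53.438, s₁=4.381, n₁=16
x̄₂=35.692, s₂=4.871, n₂=13
s_p² = [15·4.381² + 12·4.871²]/27 = 21.2114
SE = √(s_p²·(1/16+1/13)) = 1.7197
t = (53.438−35.692)/1.7197 = 10.3188
df = 27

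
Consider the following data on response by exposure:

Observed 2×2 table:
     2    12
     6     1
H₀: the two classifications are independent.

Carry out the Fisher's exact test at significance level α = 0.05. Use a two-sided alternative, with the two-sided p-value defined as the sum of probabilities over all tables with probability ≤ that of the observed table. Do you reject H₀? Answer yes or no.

reject H₀: yes

Margins: r₁=14, r₂=7, c₁=8, c₂=13, n=21
p_obs = C(14,2)·C(7,6)/C(21,8); sum pmf over tables with pmf ≤ p_obs
p-value (two-sided) = 0.00320
At α=0.05: p < α → reject H₀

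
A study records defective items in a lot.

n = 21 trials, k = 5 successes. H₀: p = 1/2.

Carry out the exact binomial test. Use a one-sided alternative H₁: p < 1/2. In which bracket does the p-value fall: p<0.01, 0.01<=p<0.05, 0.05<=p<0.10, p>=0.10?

Exact binomial: n=21, k=5, p₀=1/2=0.5000
P(X≤5) from Σ C(n,i)·p₀^i·(1−p₀)^(n−i)
p-value (one-sided, H₁ less) = 0.01330
→ bracket: 0.01<=p<0.05

p-value bracket: 0.01<=p<0.05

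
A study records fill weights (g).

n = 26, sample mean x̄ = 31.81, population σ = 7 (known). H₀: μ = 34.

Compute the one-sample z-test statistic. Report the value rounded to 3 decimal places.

test statistic = -1.595

SE = σ/√n = 7/√26 = 1.3728
z = (x̄−μ₀)/SE = (31.81−34)/1.3728 = -1.5953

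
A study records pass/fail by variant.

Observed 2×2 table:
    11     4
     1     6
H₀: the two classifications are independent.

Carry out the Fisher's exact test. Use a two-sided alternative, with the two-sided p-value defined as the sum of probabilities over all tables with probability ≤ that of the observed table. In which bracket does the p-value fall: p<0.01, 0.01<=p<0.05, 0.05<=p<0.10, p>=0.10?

Margins: r₁=15, r₂=7, c₁=12, c₂=10, n=22
p_obs = C(15,11)·C(7,1)/C(22,12); sum pmf over tables with pmf ≤ p_obs
p-value (two-sided) = 0.02012
→ bracket: 0.01<=p<0.05

p-value bracket: 0.01<=p<0.05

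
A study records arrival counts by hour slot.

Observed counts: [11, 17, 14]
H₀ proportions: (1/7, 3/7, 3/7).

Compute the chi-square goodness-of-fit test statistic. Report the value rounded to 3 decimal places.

n = 42; E_i = n·p_i = [6.00, 18.00, 18.00]
χ² = (11−6.00)²/6.00 + (17−18.00)²/18.00 + (14−18.00)²/18.00 = 5.1111
df = 2

test statistic = 5.111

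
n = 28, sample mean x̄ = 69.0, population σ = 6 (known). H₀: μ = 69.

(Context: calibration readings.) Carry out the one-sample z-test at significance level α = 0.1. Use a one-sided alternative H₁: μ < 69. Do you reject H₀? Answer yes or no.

SE = σ/√n = 6/√28 = 1.1339
z = (x̄−μ₀)/SE = (69.0−69)/1.1339 = 0.0000
p-value (one-sided, H₁ less) = 0.50000
At α=0.1: p ≥ α → fail to reject H₀

reject H₀: no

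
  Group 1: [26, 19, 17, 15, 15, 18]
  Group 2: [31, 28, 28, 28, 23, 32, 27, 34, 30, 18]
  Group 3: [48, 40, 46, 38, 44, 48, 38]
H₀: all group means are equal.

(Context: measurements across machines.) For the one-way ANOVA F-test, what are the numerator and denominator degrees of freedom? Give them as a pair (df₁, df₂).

k = 3 groups, N = 23 total
df = (k−1, N−k) = (3−1, 23−3) = (2, 20)

degrees of freedom = [2, 20]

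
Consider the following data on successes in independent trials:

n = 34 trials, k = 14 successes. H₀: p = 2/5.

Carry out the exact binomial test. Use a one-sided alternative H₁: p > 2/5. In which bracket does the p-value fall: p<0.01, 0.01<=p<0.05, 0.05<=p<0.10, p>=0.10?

Exact binomial: n=34, k=14, p₀=2/5=0.4000
P(X≥14) from Σ C(n,i)·p₀^i·(1−p₀)^(n−i)
p-value (one-sided, H₁ greater) = 0.50921
→ bracket: p>=0.10

p-value bracket: p>=0.10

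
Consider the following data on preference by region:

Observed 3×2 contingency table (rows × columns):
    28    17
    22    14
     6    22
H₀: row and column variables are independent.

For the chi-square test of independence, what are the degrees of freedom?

degrees of freedom = 2

df = (r−1)(c−1) = (3−1)·(2−1) = 2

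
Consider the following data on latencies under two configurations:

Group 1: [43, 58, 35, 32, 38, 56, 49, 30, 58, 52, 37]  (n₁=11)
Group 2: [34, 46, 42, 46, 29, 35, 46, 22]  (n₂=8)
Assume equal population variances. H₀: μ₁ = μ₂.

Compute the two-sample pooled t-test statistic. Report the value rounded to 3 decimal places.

test statistic = 1.478

x̄₁=44.364, s₁=10.633, n₁=11
x̄₂=37.500, s₂=9.008, n₂=8
s_p² = [10·10.633² + 7·9.008²]/17 = 99.9144
SE = √(s_p²·(1/11+1/8)) = 4.6446
t = (44.364−37.500)/4.6446 = 1.4778
df = 17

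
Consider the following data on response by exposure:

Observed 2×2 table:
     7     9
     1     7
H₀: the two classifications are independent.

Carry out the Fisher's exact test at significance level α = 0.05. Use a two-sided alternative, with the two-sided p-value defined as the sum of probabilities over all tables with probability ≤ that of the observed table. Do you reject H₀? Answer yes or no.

reject H₀: no

Margins: r₁=16, r₂=8, c₁=8, c₂=16, n=24
p_obs = C(16,7)·C(8,1)/C(24,8); sum pmf over tables with pmf ≤ p_obs
p-value (two-sided) = 0.18932
At α=0.05: p ≥ α → fail to reject H₀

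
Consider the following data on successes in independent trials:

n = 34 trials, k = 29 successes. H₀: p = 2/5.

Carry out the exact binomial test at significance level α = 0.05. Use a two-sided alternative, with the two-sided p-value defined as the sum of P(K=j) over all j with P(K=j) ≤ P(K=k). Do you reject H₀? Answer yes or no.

Exact binomial: n=34, k=29, p₀=2/5=0.4000
P(X=j) = C(n,j)·p₀^j·(1−p₀)^(n−j); p = Σ P(X=j) over j with P(X=j) ≤ P(X=29)
p-value (two-sided) = 0.00000
At α=0.05: p < α → reject H₀

reject H₀: yes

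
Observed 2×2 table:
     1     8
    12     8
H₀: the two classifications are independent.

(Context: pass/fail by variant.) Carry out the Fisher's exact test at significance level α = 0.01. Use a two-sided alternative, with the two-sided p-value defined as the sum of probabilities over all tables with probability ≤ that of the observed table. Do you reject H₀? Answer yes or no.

Margins: r₁=9, r₂=20, c₁=13, c₂=16, n=29
p_obs = C(9,1)·C(20,12)/C(29,13); sum pmf over tables with pmf ≤ p_obs
p-value (two-sided) = 0.01998
At α=0.01: p ≥ α → fail to reject H₀

reject H₀: no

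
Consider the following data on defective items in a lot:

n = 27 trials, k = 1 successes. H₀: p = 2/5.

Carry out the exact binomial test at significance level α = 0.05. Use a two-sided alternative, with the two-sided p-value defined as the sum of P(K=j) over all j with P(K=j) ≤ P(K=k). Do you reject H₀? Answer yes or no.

Exact binomial: n=27, k=1, p₀=2/5=0.4000
P(X=j) = C(n,j)·p₀^j·(1−p₀)^(n−j); p = Σ P(X=j) over j with P(X=j) ≤ P(X=1)
p-value (two-sided) = 0.00003
At α=0.05: p < α → reject H₀

reject H₀: yes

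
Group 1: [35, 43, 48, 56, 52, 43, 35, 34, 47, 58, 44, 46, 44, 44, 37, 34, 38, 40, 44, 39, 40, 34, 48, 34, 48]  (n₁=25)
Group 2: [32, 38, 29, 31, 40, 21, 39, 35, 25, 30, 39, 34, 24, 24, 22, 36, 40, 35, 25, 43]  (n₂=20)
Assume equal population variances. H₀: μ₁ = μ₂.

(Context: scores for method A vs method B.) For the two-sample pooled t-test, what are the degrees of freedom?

degrees of freedom = 43

df = n₁ + n₂ − 2 = 25 + 20 − 2 = 43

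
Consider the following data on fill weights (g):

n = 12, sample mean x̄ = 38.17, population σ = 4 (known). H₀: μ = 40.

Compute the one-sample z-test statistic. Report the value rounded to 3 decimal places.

test statistic = -1.585

SE = σ/√n = 4/√12 = 1.1547
z = (x̄−μ₀)/SE = (38.17−40)/1.1547 = -1.5848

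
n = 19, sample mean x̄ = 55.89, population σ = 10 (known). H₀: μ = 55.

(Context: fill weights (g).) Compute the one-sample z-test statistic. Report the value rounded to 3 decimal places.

SE = σ/√n = 10/√19 = 2.2942
z = (x̄−μ₀)/SE = (55.89−55)/2.2942 = 0.3879

test statistic = 0.388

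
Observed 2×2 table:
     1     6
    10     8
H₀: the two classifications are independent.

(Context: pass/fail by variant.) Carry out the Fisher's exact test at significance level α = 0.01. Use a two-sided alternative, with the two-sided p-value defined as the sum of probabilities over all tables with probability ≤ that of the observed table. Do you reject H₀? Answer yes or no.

Margins: r₁=7, r₂=18, c₁=11, c₂=14, n=25
p_obs = C(7,1)·C(18,10)/C(25,11); sum pmf over tables with pmf ≤ p_obs
p-value (two-sided) = 0.09000
At α=0.01: p ≥ α → fail to reject H₀

reject H₀: no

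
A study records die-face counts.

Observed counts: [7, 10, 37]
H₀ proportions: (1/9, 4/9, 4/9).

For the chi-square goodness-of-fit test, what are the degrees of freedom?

df = k − 1 = 3 − 1 = 2

degrees of freedom = 2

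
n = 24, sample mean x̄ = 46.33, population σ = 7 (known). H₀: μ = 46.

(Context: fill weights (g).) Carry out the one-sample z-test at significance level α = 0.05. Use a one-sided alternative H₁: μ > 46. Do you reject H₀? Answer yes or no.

SE = σ/√n = 7/√24 = 1.4289
z = (x̄−μ₀)/SE = (46.33−46)/1.4289 = 0.2310
p-value (one-sided, H₁ greater) = 0.40868
At α=0.05: p ≥ α → fail to reject H₀

reject H₀: no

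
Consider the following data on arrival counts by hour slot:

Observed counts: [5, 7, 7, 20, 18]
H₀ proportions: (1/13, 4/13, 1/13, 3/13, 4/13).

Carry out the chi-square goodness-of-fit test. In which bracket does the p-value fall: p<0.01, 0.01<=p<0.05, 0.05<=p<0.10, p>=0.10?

p-value bracket: 0.01<=p<0.05

n = 57; E_i = n·p_i = [4.38, 17.54, 4.38, 13.15, 17.54]
χ² = (5−4.38)²/4.38 + (7−17.54)²/17.54 + (7−4.38)²/4.38 + (20−13.15)²/13.15 + (18−17.54)²/17.54 = 11.5541
df = 4
p-value (upper-tail) = 0.02099
→ bracket: 0.01<=p<0.05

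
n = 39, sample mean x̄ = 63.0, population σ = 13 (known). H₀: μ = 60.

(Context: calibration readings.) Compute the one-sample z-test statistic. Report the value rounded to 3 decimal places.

test statistic = 1.441

SE = σ/√n = 13/√39 = 2.0817
z = (x̄−μ₀)/SE = (63.0−60)/2.0817 = 1.4412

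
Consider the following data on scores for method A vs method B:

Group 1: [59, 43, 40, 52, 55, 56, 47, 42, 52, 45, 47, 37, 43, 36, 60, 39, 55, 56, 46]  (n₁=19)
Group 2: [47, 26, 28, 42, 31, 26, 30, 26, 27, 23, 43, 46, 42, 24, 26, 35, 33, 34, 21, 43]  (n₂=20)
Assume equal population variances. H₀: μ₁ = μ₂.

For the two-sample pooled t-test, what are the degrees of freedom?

degrees of freedom = 37

df = n₁ + n₂ − 2 = 19 + 20 − 2 = 37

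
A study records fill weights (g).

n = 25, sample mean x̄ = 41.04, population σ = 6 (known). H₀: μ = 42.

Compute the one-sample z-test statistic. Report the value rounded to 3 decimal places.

test statistic = -0.800

SE = σ/√n = 6/√25 = 1.2000
z = (x̄−μ₀)/SE = (41.04−42)/1.2000 = -0.8000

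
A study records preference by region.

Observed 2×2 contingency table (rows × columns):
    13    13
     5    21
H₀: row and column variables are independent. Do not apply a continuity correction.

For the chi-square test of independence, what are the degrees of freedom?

df = (r−1)(c−1) = (2−1)·(2−1) = 1

degrees of freedom = 1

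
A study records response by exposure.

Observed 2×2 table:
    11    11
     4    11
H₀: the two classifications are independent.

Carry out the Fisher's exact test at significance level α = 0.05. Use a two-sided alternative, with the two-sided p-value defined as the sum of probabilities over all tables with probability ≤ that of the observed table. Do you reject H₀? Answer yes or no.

reject H₀: no

Margins: r₁=22, r₂=15, c₁=15, c₂=22, n=37
p_obs = C(22,11)·C(15,4)/C(37,15); sum pmf over tables with pmf ≤ p_obs
p-value (two-sided) = 0.18983
At α=0.05: p ≥ α → fail to reject H₀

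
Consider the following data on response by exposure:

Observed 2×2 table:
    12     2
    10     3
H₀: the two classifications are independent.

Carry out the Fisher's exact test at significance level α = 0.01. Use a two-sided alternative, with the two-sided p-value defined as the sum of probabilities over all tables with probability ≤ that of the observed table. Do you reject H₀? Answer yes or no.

reject H₀: no

Margins: r₁=14, r₂=13, c₁=22, c₂=5, n=27
p_obs = C(14,12)·C(13,10)/C(27,22); sum pmf over tables with pmf ≤ p_obs
p-value (two-sided) = 0.64831
At α=0.01: p ≥ α → fail to reject H₀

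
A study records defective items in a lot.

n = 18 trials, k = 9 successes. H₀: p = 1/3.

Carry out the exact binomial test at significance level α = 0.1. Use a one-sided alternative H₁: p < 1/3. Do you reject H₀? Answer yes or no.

Exact binomial: n=18, k=9, p₀=1/3=0.3333
P(X≤9) from Σ C(n,i)·p₀^i·(1−p₀)^(n−i)
p-value (one-sided, H₁ less) = 0.95665
At α=0.1: p ≥ α → fail to reject H₀

reject H₀: no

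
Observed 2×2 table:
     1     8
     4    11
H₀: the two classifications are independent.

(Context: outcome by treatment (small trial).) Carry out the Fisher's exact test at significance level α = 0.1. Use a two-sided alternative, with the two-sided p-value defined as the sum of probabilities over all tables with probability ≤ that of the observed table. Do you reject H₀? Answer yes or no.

Margins: r₁=9, r₂=15, c₁=5, c₂=19, n=24
p_obs = C(9,1)·C(15,4)/C(24,5); sum pmf over tables with pmf ≤ p_obs
p-value (two-sided) = 0.61462
At α=0.1: p ≥ α → fail to reject H₀

reject H₀: no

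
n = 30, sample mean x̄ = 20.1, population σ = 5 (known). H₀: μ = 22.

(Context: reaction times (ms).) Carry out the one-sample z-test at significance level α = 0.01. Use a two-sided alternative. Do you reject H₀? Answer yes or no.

reject H₀: no

SE = σ/√n = 5/√30 = 0.9129
z = (x̄−μ₀)/SE = (20.1−22)/0.9129 = -2.0813
p-value (two-sided) = 0.03740
At α=0.01: p ≥ α → fail to reject H₀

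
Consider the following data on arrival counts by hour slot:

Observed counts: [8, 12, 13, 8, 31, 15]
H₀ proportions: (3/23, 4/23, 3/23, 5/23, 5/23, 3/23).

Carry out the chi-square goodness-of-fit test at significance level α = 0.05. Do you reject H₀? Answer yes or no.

n = 87; E_i = n·p_i = [11.35, 15.13, 11.35, 18.91, 18.91, 11.35]
χ² = (8−11.35)²/11.35 + (12−15.13)²/15.13 + (13−11.35)²/11.35 + (8−18.91)²/18.91 + (31−18.91)²/18.91 + (15−11.35)²/11.35 = 17.0728
df = 5
p-value (upper-tail) = 0.00436
At α=0.05: p < α → reject H₀

reject H₀: yes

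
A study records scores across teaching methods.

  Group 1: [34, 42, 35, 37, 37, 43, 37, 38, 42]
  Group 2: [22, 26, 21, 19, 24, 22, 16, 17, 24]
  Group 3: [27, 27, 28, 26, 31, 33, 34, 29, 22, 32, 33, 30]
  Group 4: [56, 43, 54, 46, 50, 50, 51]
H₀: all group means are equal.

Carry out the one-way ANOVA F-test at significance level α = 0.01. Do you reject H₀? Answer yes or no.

Group means [38.33, 21.22, 29.33, 50.00], grand mean 33.459
SSB = Σnᵢ(x̄ᵢ−x̄)² = 3680.967; SSW = ΣΣ(x−x̄ᵢ)² = 428.222
MSB = 3680.967/3 = 1226.9890; MSW = 428.222/33 = 12.9764
F = MSB/MSW = 94.5552
df = (3, 33)
p-value (upper-tail) = 0.00000
At α=0.01: p < α → reject H₀

reject H₀: yes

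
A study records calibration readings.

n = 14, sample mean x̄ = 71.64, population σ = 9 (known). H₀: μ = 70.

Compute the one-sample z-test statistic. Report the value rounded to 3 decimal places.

test statistic = 0.682

SE = σ/√n = 9/√14 = 2.4054
z = (x̄−μ₀)/SE = (71.64−70)/2.4054 = 0.6818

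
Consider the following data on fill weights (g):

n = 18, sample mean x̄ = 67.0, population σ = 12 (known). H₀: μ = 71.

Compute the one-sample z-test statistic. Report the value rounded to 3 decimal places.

SE = σ/√n = 12/√18 = 2.8284
z = (x̄−μ₀)/SE = (67.0−71)/2.8284 = -1.4142

test statistic = -1.414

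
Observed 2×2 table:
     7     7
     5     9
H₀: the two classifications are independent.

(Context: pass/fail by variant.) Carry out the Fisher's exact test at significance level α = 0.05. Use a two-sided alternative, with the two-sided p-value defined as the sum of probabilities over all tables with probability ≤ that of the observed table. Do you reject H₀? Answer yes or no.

Margins: r₁=14, r₂=14, c₁=12, c₂=16, n=28
p_obs = C(14,7)·C(14,5)/C(28,12); sum pmf over tables with pmf ≤ p_obs
p-value (two-sided) = 0.70357
At α=0.05: p ≥ α → fail to reject H₀

reject H₀: no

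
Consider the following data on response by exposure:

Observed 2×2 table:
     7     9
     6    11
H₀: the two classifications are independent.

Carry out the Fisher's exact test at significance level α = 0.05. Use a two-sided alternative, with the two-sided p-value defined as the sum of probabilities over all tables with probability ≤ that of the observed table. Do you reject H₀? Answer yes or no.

Margins: r₁=16, r₂=17, c₁=13, c₂=20, n=33
p_obs = C(16,7)·C(17,6)/C(33,13); sum pmf over tables with pmf ≤ p_obs
p-value (two-sided) = 0.72828
At α=0.05: p ≥ α → fail to reject H₀

reject H₀: no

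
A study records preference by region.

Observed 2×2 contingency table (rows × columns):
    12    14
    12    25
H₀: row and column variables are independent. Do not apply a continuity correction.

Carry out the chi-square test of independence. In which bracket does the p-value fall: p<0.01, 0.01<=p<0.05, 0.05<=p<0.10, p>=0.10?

Row totals [26, 37], col totals [24, 39], n=63
χ² = (12−9.90)²/9.90 + (14−16.10)²/16.10 + (12−14.10)²/14.10 + (25−22.90)²/22.90 = 1.2191
df = 1
p-value (upper-tail) = 0.26954
→ bracket: p>=0.10

p-value bracket: p>=0.10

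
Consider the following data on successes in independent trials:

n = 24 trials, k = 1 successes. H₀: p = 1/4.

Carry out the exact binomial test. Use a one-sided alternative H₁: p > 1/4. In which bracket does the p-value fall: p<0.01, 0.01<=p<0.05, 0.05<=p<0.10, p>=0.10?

p-value bracket: p>=0.10

Exact binomial: n=24, k=1, p₀=1/4=0.2500
P(X≥1) from Σ C(n,i)·p₀^i·(1−p₀)^(n−i)
p-value (one-sided, H₁ greater) = 0.99900
→ bracket: p>=0.10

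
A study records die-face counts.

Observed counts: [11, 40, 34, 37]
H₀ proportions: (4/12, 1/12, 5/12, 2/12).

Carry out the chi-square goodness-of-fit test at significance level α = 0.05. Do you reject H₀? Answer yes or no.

reject H₀: yes

n = 122; E_i = n·p_i = [40.67, 10.17, 50.83, 20.33]
χ² = (11−40.67)²/40.67 + (40−10.17)²/10.17 + (34−50.83)²/50.83 + (37−20.33)²/20.33 = 128.4213
df = 3
p-value (upper-tail) = 0.00000
At α=0.05: p < α → reject H₀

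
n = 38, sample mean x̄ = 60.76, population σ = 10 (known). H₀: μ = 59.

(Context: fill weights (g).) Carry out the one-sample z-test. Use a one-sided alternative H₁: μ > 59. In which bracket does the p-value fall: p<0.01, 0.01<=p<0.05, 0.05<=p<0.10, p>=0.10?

p-value bracket: p>=0.10

SE = σ/√n = 10/√38 = 1.6222
z = (x̄−μ₀)/SE = (60.76−59)/1.6222 = 1.0849
p-value (one-sided, H₁ greater) = 0.13897
→ bracket: p>=0.10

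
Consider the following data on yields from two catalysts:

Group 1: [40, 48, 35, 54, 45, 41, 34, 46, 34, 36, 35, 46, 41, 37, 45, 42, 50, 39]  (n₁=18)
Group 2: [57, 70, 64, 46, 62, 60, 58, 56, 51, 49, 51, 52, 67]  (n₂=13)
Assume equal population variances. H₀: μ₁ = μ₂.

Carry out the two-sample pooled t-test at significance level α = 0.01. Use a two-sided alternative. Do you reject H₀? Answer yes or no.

reject H₀: yes

x̄₁=41.556, s₁=5.903, n₁=18
x̄₂=57.154, s₂=7.278, n₂=13
s_p² = [17·5.903² + 12·7.278²]/29 = 42.3495
SE = √(s_p²·(1/18+1/13)) = 2.3686
t = (41.556−57.154)/2.3686 = -6.5854
df = 29
p-value (two-sided) = 0.00000
At α=0.01: p < α → reject H₀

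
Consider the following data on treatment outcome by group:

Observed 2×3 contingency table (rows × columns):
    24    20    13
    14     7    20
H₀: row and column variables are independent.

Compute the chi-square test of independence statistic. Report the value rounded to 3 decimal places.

test statistic = 7.976

Row totals [57, 41], col totals [38, 27, 33], n=98
χ² = (24−22.10)²/22.10 + (20−15.70)²/15.70 + (13−19.19)²/19.19 + (14−15.90)²/15.90 + (7−11.30)²/11.30 + (20−13.81)²/13.81 = 7.9760
df = 2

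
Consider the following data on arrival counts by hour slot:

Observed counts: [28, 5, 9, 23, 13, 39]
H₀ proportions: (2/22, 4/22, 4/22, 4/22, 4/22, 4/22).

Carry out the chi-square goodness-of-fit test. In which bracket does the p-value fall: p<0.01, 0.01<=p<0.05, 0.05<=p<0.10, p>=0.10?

n = 117; E_i = n·p_i = [10.64, 21.27, 21.27, 21.27, 21.27, 21.27]
χ² = (28−10.64)²/10.64 + (5−21.27)²/21.27 + (9−21.27)²/21.27 + (23−21.27)²/21.27 + (13−21.27)²/21.27 + (39−21.27)²/21.27 = 66.0043
df = 5
p-value (upper-tail) = 0.00000
→ bracket: p<0.01

p-value bracket: p<0.01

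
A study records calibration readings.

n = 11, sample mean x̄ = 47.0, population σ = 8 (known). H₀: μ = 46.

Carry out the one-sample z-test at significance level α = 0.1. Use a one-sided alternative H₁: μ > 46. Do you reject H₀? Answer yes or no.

SE = σ/√n = 8/√11 = 2.4121
z = (x̄−μ₀)/SE = (47.0−46)/2.4121 = 0.4146
p-value (one-sided, H₁ greater) = 0.33923
At α=0.1: p ≥ α → fail to reject H₀

reject H₀: no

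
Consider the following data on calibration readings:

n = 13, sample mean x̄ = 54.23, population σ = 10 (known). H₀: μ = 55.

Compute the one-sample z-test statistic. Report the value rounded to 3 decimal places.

SE = σ/√n = 10/√13 = 2.7735
z = (x̄−μ₀)/SE = (54.23−55)/2.7735 = -0.2776

test statistic = -0.278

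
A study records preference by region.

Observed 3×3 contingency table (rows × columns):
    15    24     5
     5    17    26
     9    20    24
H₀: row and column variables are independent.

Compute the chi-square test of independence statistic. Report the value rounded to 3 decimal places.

test statistic = 21.462

Row totals [44, 48, 53], col totals [29, 61, 55], n=145
χ² = (15−8.80)²/8.80 + (24−18.51)²/18.51 + (5−16.69)²/16.69 + (5−9.60)²/9.60 + (17−20.19)²/20.19 + (26−18.21)²/18.21 + (9−10.60)²/10.60 + (20−22.30)²/22.30 + (24−20.10)²/20.10 = 21.4619
df = 4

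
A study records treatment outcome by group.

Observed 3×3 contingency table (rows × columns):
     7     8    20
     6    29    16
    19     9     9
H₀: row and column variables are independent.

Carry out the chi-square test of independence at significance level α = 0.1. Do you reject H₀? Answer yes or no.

reject H₀: yes

Row totals [35, 51, 37], col totals [32, 46, 45], n=123
χ² = (7−9.11)²/9.11 + (8−13.09)²/13.09 + (20−12.80)²/12.80 + (6−13.27)²/13.27 + (29−19.07)²/19.07 + (16−18.66)²/18.66 + (19−9.63)²/9.63 + (9−13.84)²/13.84 + (9−13.54)²/13.54 = 28.3757
df = 4
p-value (upper-tail) = 0.00001
At α=0.1: p < α → reject H₀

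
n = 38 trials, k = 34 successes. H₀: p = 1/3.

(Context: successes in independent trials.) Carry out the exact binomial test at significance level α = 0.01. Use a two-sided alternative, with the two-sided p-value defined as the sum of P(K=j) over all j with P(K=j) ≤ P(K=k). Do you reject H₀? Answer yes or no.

reject H₀: yes

Exact binomial: n=38, k=34, p₀=1/3=0.3333
P(X=j) = C(n,j)·p₀^j·(1−p₀)^(n−j); p = Σ P(X=j) over j with P(X=j) ≤ P(X=34)
p-value (two-sided) = 0.00000
At α=0.01: p < α → reject H₀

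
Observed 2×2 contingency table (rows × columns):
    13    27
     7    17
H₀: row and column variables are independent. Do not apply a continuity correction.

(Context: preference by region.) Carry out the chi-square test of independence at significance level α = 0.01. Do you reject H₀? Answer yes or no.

reject H₀: no

Row totals [40, 24], col totals [20, 44], n=64
χ² = (13−12.50)²/12.50 + (27−27.50)²/27.50 + (7−7.50)²/7.50 + (17−16.50)²/16.50 = 0.0776
df = 1
p-value (upper-tail) = 0.78061
At α=0.01: p ≥ α → fail to reject H₀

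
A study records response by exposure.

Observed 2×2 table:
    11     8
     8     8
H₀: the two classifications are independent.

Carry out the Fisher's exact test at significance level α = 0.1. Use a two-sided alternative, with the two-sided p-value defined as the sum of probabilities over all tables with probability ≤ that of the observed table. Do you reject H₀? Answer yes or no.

Margins: r₁=19, r₂=16, c₁=19, c₂=16, n=35
p_obs = C(19,11)·C(16,8)/C(35,19); sum pmf over tables with pmf ≤ p_obs
p-value (two-sided) = 0.73970
At α=0.1: p ≥ α → fail to reject H₀

reject H₀: no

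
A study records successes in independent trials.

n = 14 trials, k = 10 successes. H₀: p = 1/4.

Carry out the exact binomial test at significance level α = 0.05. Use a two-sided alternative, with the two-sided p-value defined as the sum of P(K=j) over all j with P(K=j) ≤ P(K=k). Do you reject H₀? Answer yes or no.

Exact binomial: n=14, k=10, p₀=1/4=0.2500
P(X=j) = C(n,j)·p₀^j·(1−p₀)^(n−j); p = Σ P(X=j) over j with P(X=j) ≤ P(X=10)
p-value (two-sided) = 0.00034
At α=0.05: p < α → reject H₀

reject H₀: yes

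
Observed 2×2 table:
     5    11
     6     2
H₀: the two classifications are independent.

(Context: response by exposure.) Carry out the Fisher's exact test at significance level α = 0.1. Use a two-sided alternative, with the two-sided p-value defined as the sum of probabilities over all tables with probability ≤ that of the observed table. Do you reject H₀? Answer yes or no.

Margins: r₁=16, r₂=8, c₁=11, c₂=13, n=24
p_obs = C(16,5)·C(8,6)/C(24,11); sum pmf over tables with pmf ≤ p_obs
p-value (two-sided) = 0.08247
At α=0.1: p < α → reject H₀

reject H₀: yes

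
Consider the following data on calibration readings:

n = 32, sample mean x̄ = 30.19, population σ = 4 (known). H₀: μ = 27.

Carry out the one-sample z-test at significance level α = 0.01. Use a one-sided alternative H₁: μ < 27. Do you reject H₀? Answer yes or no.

SE = σ/√n = 4/√32 = 0.7071
z = (x̄−μ₀)/SE = (30.19−27)/0.7071 = 4.5113
p-value (one-sided, H₁ less) = 1.00000
At α=0.01: p ≥ α → fail to reject H₀

reject H₀: no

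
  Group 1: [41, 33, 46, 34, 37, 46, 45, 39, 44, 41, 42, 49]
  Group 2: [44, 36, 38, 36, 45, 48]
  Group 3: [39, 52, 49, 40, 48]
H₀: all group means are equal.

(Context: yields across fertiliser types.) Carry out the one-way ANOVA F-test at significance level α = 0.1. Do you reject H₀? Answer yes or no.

reject H₀: no

Group means [41.42, 41.17, 45.60], grand mean 42.261
SSB = Σnᵢ(x̄ᵢ−x̄)² = 71.485; SSW = ΣΣ(x−x̄ᵢ)² = 536.950
MSB = 71.485/2 = 35.7424; MSW = 536.950/20 = 26.8475
F = MSB/MSW = 1.3313
df = (2, 20)
p-value (upper-tail) = 0.28655
At α=0.1: p ≥ α → fail to reject H₀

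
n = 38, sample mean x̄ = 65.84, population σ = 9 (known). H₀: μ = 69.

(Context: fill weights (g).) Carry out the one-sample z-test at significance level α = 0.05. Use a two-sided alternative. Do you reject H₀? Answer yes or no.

reject H₀: yes

SE = σ/√n = 9/√38 = 1.4600
z = (x̄−μ₀)/SE = (65.84−69)/1.4600 = -2.1644
p-value (two-sided) = 0.03043
At α=0.05: p < α → reject H₀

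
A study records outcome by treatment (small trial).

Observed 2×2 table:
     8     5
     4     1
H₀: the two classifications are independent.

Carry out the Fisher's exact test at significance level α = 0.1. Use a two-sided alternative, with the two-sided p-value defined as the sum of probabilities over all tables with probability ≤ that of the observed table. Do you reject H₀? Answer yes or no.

Margins: r₁=13, r₂=5, c₁=12, c₂=6, n=18
p_obs = C(13,8)·C(5,4)/C(18,12); sum pmf over tables with pmf ≤ p_obs
p-value (two-sided) = 0.61485
At α=0.1: p ≥ α → fail to reject H₀

reject H₀: no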